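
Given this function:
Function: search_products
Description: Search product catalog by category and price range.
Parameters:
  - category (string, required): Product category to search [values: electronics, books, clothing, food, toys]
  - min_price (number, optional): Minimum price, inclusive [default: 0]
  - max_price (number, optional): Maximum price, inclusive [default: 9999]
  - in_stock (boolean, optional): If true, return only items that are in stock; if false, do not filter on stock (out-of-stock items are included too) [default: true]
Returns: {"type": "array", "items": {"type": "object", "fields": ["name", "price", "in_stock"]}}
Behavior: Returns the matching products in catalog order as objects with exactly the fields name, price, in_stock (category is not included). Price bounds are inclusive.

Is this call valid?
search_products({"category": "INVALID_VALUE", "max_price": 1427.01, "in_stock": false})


Checking parameter values...
Parameter 'category' has value 'INVALID_VALUE' not in allowed: electronics, books, clothing, food, toys
Invalid - 'category' must be one of electronics, books, clothing, food, toys


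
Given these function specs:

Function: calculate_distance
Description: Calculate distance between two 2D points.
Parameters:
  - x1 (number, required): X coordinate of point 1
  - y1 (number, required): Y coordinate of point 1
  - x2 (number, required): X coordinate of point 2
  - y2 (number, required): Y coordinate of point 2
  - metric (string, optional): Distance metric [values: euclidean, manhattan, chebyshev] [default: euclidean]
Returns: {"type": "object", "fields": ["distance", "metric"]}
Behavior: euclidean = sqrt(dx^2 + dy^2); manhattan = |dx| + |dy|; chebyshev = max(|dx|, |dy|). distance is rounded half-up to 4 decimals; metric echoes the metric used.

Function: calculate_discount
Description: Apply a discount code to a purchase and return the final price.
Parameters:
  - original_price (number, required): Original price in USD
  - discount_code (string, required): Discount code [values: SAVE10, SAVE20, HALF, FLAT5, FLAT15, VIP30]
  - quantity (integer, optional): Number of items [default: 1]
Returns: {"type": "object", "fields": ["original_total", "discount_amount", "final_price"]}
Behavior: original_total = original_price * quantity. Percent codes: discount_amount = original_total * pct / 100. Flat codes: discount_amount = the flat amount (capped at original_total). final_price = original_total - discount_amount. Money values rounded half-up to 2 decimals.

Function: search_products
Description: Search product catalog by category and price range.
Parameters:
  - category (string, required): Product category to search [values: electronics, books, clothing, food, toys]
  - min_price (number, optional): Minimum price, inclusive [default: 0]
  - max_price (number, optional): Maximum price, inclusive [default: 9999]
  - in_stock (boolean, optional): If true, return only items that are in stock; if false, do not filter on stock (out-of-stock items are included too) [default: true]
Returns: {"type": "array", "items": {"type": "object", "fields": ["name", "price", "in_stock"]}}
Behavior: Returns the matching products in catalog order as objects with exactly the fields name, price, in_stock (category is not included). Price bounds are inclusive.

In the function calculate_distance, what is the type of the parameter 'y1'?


The calculate_distance spec declares:
  - y1 (number, required): Y coordinate of point 1
Type:
number


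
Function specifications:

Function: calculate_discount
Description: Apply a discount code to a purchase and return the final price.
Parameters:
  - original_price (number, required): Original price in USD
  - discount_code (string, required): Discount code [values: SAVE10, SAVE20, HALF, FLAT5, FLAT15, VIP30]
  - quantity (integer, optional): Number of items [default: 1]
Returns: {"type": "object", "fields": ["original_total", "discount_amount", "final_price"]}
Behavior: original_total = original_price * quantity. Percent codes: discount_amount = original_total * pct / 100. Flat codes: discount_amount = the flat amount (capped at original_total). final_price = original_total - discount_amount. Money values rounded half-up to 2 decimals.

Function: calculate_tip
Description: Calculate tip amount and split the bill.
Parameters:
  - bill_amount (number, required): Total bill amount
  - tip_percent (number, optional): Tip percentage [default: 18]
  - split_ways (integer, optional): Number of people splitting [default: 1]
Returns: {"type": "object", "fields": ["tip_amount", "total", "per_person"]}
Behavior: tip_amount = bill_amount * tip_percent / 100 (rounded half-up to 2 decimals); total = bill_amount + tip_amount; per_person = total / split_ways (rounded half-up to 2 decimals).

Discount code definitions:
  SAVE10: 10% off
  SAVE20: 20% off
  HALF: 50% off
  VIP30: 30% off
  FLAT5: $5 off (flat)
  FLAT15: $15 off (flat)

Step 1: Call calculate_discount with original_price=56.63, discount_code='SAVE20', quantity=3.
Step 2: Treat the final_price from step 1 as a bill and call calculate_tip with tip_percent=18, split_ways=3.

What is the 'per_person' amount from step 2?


Step 1: calculate_discount(original_price=56.63, discount_code=SAVE20, quantity=3)
  original_total = 56.63 * 3 = 169.89
  SAVE20 = 20% off: discount_amount = 169.89 * 20/100 = 33.978 -> 33.98
  final_price = 169.89 - 33.98 = 135.91
  -> final_price = 135.91
Step 2: calculate_tip(bill_amount=135.91, tip_percent=18, split_ways=3)
  tip_amount = 135.91 * 18/100 = 24.4638 -> 24.46
  total = 135.91 + 24.46 = 160.37
  per_person = 160.37 / 3 = 53.456667 -> 53.46
  -> per_person = 53.46
$53.46


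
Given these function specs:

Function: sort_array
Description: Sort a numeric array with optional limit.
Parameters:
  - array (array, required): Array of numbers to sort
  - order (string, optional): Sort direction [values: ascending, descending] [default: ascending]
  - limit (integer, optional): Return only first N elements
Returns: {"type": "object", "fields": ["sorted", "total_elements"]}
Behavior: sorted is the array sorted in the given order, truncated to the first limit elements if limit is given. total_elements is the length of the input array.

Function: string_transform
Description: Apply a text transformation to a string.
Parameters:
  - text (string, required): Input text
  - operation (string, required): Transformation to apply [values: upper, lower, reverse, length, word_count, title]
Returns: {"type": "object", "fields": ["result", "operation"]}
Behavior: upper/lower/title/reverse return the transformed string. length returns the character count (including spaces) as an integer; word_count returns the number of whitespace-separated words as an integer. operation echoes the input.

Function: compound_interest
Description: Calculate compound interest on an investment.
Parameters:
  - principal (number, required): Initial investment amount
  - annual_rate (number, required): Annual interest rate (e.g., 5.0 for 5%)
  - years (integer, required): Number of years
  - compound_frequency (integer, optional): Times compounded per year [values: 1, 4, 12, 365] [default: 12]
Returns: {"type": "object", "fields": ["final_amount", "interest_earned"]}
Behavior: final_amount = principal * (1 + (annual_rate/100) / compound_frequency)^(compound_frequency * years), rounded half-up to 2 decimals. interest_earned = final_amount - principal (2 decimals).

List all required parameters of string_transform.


Parameters of string_transform and their required/optional flag:
  text: required
  operation: required
operation, text


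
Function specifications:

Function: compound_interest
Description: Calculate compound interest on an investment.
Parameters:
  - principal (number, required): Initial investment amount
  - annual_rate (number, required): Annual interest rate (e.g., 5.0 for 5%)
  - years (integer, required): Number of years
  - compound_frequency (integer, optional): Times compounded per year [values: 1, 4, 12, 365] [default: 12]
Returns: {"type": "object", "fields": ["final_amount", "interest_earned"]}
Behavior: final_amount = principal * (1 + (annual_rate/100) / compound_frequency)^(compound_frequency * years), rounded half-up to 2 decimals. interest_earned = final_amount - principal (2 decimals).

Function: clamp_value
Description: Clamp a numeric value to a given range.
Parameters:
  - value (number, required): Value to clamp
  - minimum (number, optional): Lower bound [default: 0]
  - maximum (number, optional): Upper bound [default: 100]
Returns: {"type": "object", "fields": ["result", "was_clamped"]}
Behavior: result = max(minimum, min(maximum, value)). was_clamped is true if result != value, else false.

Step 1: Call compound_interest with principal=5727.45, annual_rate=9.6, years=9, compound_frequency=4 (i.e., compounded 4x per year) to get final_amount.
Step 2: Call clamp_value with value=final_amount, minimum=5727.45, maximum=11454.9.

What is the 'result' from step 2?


Step 1: compound_interest
  rate per period = 9.6/100/4 = 0.024 (keep full precision); periods = 4 * 9 = 36
  (1 + 0.024)^36 = 2.34854258
  final_amount = 5727.45 * 2.34854258 = 13451.160216 -> 13451.16
  interest_earned = 13451.16 - 5727.45 = 7723.71
  -> final_amount = 13451.16
Step 2: clamp_value(value=13451.16, minimum=5727.45, maximum=11454.9)
  result = max(5727.45, min(11454.9, 13451.16)) = max(5727.45, 11454.9) = 11454.9
  was_clamped = (11454.9 != 13451.16) = true
  -> result = 11454.9
11454.9


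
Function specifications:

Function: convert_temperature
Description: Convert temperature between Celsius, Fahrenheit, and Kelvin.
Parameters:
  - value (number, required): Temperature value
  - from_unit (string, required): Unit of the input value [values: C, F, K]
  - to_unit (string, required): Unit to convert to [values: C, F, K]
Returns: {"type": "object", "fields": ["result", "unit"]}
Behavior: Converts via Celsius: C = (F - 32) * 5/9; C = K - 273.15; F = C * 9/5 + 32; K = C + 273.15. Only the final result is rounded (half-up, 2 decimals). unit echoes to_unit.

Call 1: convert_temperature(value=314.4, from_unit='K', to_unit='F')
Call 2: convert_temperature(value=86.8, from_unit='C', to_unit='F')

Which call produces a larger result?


Call 1:
  To C: 314.4 - 273.15 = 41.25
  To F: 41.25 * 9/5 + 32 = 106.25
  Round to 2 decimals: 106.25
  -> 106.25 F
Call 2:
  Input already in C: 86.8
  To F: 86.8 * 9/5 + 32 = 188.24
  Round to 2 decimals: 188.24
  -> 188.24 F
Call 2 (188.24 F)


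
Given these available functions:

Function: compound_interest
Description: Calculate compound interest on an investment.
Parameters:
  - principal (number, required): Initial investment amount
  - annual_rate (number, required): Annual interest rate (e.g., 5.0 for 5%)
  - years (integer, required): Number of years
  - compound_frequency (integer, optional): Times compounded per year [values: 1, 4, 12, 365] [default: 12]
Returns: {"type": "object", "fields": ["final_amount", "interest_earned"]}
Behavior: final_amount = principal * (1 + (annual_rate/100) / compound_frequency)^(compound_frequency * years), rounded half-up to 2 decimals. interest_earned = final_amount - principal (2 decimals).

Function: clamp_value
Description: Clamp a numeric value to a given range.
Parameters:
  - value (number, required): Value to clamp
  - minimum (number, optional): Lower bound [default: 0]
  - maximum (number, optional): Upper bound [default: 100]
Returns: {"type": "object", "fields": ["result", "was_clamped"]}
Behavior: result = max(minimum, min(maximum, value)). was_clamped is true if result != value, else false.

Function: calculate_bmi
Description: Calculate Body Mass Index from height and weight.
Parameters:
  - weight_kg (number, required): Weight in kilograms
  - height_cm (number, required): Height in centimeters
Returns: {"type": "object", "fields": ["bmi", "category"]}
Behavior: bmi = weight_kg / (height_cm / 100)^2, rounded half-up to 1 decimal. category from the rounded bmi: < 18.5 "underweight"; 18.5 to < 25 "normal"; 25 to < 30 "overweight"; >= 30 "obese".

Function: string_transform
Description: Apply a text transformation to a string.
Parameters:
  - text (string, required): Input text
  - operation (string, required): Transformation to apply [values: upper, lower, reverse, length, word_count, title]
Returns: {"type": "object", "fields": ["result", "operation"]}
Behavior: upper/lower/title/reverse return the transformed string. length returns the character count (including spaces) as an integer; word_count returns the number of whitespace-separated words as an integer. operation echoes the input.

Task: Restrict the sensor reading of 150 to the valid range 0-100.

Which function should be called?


The task needs a function whose description is: Clamp a numeric value to a given range.
clamp_value


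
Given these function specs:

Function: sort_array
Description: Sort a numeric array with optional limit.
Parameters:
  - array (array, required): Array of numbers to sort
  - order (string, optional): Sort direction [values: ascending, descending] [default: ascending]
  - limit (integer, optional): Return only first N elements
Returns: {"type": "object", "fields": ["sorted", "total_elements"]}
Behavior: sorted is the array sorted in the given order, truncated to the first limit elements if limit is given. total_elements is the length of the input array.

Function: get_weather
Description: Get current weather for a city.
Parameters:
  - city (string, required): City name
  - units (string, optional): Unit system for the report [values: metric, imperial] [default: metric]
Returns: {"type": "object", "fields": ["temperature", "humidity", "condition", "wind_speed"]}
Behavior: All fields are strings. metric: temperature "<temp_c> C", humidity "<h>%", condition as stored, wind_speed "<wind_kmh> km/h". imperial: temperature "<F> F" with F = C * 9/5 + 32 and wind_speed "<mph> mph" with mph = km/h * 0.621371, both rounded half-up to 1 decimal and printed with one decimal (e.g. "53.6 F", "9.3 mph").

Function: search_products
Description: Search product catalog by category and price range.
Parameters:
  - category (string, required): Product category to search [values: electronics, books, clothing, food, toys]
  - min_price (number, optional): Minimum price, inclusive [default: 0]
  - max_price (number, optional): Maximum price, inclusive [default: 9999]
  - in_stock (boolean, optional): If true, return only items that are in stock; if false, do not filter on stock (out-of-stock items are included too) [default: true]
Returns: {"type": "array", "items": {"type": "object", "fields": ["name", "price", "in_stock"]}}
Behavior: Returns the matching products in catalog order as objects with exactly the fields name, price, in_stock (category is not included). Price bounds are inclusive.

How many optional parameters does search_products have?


Parameters of search_products: category (required), min_price (optional), max_price (optional), in_stock (optional)
Optional count:
3


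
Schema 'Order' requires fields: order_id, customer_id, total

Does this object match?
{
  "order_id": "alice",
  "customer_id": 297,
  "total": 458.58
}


Checking required fields... All present.
Valid - all required fields present


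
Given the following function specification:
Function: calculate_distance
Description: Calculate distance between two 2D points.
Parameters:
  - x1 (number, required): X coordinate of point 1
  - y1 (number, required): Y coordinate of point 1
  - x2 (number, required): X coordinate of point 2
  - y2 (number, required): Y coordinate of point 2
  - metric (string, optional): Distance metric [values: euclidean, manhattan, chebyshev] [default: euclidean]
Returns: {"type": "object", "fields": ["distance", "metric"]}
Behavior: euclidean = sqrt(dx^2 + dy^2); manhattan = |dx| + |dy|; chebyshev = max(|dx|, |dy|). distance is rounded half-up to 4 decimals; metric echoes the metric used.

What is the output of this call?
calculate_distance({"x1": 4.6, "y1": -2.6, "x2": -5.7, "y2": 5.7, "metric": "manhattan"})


|dx| = |-5.7 - 4.6| = 10.3; |dy| = |5.7 - -2.6| = 8.3
manhattan: 10.3 + 8.3 = 18.6
Round to 4 decimals: 18.6
Output:
{"distance": 18.6, "metric": "manhattan"}


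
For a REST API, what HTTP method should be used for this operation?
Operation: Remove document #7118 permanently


GET = read, POST = create, PUT = update/replace, DELETE = remove
This operation is a removal.
DELETE


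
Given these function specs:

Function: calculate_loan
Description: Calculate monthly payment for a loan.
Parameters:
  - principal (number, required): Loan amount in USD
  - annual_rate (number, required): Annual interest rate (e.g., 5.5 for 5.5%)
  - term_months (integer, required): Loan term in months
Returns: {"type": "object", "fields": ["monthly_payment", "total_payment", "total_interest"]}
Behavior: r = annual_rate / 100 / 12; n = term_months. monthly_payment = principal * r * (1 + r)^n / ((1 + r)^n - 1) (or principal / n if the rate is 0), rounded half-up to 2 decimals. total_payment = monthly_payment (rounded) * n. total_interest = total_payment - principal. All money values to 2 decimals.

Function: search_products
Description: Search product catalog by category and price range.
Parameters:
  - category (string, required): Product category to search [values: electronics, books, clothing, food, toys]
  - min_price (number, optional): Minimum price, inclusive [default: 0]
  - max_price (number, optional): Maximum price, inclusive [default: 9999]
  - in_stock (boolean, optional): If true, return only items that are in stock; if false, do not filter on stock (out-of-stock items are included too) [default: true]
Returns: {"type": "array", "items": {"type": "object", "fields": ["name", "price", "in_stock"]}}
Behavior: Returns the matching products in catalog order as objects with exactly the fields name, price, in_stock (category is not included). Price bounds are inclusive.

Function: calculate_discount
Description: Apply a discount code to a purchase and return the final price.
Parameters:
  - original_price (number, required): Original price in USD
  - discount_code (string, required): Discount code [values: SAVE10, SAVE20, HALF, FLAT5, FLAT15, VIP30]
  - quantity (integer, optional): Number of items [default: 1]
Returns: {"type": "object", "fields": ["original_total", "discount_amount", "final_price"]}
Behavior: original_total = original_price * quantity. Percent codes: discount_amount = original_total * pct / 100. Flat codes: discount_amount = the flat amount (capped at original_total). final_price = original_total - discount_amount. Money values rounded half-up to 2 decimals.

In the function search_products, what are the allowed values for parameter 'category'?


The search_products spec declares:
  - category (string, required): Product category to search [values: electronics, books, clothing, food, toys]
Allowed values:
electronics, books, clothing, food, toys


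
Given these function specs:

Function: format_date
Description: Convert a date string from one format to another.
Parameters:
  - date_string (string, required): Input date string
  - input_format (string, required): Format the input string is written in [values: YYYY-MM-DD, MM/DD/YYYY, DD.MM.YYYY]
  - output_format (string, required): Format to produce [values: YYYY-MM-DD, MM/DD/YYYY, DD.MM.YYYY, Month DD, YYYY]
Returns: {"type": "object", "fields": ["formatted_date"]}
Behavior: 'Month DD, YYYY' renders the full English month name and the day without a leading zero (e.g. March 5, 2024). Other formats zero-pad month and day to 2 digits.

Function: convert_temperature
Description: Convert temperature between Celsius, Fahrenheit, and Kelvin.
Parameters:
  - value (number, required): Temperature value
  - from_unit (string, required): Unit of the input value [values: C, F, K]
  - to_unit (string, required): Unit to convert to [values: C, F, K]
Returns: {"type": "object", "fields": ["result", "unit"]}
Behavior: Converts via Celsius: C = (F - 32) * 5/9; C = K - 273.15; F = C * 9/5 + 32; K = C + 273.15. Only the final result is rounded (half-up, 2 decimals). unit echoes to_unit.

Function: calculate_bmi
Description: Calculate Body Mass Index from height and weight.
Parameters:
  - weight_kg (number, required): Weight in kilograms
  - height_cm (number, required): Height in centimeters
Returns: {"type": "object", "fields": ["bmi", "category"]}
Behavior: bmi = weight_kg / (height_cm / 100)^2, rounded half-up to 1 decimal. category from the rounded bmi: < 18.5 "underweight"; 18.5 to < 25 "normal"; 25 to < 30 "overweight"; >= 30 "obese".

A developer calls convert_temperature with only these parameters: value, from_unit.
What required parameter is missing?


Required parameters: value, from_unit, to_unit
Provided: value, from_unit
Missing: to_unit
to_unit


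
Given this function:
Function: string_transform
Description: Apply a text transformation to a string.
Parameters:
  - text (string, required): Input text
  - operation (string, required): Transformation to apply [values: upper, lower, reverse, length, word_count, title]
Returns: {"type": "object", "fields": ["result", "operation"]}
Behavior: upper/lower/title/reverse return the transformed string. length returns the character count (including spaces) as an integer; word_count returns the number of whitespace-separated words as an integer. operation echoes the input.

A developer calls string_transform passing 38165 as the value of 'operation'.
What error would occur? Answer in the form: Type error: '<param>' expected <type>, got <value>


Spec: 'operation' is declared as string; 38165 is an integer.
Type error: 'operation' expected string, got 38165


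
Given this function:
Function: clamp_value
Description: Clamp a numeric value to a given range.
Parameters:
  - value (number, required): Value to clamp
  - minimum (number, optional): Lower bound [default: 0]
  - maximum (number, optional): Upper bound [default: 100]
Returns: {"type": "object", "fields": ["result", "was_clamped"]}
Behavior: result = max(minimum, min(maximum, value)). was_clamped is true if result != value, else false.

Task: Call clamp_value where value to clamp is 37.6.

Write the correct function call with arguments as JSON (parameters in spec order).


Mapping each described value to its parameter name:
  'Value to clamp' -> value = 37.6
clamp_value({"value": 37.6})


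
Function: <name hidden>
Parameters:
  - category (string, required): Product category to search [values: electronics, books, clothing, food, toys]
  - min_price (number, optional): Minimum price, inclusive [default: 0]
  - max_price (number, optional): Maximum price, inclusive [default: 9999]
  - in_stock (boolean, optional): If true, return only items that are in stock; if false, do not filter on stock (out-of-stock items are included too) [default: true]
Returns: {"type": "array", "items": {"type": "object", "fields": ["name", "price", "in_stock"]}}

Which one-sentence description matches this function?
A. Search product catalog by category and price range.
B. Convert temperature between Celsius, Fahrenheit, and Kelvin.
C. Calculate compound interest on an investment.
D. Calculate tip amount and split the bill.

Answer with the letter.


Parameters category, min_price, max_price, in_stock and return "array" fit: Search product catalog by category and price range.
A


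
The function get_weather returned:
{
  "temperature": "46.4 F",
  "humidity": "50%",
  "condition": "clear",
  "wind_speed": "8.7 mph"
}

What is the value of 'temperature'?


46.4 F


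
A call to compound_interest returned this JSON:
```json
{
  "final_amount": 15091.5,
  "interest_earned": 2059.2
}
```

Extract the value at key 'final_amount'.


15091.5


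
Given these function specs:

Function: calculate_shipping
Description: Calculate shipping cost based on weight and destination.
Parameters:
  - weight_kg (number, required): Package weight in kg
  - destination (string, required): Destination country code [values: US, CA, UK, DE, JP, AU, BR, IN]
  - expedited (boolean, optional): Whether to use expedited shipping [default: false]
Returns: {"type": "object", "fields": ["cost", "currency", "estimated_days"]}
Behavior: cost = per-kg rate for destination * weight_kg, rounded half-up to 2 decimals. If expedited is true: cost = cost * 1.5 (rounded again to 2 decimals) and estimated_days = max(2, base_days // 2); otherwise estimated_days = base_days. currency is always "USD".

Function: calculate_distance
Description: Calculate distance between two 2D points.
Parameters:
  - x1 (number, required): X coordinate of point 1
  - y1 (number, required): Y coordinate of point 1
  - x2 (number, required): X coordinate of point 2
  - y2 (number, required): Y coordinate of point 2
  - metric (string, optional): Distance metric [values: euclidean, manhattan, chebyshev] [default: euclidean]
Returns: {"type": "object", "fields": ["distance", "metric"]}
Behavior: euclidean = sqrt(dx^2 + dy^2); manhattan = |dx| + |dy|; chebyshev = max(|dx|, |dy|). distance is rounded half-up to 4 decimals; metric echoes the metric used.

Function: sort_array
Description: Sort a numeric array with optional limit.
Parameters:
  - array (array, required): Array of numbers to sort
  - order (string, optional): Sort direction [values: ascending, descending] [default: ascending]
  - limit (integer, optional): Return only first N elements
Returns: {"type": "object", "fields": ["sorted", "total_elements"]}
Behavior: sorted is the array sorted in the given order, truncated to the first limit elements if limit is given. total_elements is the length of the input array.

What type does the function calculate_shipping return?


The calculate_shipping spec declares Returns: {"type": "object", "fields": ["cost", "currency", "estimated_days"]}
Type:
object


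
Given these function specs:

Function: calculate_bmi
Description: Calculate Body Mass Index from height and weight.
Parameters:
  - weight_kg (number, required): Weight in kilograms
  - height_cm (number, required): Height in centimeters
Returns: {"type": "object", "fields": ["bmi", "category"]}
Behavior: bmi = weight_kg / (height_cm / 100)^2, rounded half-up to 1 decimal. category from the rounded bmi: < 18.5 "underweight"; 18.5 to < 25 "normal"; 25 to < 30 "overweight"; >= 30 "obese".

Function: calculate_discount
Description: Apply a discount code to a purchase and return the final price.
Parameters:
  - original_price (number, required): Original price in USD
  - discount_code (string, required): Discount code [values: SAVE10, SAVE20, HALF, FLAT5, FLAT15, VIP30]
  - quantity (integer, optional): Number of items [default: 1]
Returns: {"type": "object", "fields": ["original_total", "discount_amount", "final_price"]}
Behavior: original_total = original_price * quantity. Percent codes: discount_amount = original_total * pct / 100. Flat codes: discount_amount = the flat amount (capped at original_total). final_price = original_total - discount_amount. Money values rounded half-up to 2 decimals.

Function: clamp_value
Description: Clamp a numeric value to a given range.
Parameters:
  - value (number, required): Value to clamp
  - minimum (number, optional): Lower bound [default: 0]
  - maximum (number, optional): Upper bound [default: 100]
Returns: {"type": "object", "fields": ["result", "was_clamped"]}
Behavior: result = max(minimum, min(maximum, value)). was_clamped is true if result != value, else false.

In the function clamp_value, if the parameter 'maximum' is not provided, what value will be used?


The clamp_value spec declares:
  - maximum (number, optional): Upper bound [default: 100]
Default:
100


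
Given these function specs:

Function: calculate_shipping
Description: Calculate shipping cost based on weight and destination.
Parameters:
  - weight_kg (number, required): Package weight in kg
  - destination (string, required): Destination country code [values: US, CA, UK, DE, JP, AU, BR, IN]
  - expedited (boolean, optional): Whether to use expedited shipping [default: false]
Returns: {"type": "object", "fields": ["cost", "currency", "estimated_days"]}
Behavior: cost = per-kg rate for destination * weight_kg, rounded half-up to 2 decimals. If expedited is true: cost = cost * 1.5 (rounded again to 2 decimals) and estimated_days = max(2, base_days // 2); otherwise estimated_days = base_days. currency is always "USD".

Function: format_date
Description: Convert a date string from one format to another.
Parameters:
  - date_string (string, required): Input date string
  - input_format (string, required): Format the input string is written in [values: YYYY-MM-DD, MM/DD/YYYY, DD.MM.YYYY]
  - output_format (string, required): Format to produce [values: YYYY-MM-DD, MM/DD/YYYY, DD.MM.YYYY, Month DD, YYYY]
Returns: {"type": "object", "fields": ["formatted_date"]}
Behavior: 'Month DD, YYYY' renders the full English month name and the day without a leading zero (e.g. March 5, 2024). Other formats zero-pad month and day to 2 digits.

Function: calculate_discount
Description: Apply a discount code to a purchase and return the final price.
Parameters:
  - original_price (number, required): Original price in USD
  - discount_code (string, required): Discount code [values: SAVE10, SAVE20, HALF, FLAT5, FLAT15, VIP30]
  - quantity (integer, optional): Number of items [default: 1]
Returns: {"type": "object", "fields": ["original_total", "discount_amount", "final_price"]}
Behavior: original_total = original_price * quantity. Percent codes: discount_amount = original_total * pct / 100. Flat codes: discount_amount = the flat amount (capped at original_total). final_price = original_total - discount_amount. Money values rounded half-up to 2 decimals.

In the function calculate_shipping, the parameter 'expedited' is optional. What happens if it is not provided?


The calculate_shipping spec declares:
  - expedited (boolean, optional): Whether to use expedited shipping [default: false]
It defaults to false


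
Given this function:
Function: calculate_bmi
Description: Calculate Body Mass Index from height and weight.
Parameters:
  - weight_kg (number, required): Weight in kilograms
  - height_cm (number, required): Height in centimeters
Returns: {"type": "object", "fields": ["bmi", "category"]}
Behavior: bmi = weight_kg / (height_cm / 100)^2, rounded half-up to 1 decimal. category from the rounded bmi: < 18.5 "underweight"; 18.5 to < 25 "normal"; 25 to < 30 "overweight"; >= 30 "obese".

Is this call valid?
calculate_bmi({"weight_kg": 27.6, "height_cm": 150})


Checking all required parameters present and types match... All valid.
Valid


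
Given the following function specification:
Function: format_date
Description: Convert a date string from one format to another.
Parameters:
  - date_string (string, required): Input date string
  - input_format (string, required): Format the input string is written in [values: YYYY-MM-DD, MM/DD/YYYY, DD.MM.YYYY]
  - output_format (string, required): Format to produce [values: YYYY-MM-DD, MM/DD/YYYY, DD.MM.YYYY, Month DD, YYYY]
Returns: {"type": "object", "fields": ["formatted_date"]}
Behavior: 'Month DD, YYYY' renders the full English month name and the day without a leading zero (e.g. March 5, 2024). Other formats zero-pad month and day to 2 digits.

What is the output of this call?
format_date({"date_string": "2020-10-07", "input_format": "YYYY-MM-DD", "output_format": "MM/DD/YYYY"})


Parse '2020-10-07' as YYYY-MM-DD: year=2020, month=10, day=7
Render as MM/DD/YYYY: 10/07/2020
Output:
{"formatted_date": "10/07/2020"}


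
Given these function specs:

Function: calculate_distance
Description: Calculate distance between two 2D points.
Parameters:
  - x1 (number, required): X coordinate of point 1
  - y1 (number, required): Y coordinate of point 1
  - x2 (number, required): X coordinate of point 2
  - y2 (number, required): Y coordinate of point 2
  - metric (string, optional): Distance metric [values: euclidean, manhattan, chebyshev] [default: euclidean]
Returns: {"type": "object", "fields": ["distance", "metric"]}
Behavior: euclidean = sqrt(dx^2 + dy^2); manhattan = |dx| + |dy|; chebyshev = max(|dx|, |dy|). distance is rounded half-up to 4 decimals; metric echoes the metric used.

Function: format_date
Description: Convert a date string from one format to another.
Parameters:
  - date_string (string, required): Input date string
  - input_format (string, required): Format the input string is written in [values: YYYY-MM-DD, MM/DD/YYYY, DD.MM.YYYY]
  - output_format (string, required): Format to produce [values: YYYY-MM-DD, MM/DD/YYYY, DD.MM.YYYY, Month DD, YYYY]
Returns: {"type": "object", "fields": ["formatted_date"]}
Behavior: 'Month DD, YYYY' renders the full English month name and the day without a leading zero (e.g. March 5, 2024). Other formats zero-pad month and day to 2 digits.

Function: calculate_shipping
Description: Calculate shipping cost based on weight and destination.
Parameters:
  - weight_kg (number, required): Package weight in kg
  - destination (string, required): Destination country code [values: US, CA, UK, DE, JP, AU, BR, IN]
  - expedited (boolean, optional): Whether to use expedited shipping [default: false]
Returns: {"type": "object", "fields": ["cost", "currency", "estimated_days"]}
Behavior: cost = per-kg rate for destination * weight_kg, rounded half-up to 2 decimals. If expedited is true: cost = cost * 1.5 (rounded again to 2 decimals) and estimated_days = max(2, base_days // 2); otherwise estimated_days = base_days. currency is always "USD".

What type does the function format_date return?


The format_date spec declares Returns: {"type": "object", "fields": ["formatted_date"]}
Type:
object


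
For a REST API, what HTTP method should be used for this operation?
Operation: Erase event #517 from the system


GET = read, POST = create, PUT = update/replace, DELETE = remove
This operation is a removal.
DELETE


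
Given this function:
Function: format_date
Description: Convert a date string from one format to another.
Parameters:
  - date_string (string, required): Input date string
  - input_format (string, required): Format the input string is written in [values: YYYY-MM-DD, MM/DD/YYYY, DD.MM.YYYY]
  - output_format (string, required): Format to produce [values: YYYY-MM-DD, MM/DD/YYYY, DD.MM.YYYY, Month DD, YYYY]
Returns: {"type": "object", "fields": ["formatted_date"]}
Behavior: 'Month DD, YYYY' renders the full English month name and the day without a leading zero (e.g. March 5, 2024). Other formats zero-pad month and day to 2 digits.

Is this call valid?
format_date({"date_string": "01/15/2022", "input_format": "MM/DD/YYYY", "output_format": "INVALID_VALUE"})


Checking parameter values...
Parameter 'output_format' has value 'INVALID_VALUE' not in allowed: YYYY-MM-DD, MM/DD/YYYY, DD.MM.YYYY, Month DD, YYYY
Invalid - 'output_format' must be one of YYYY-MM-DD, MM/DD/YYYY, DD.MM.YYYY, Month DD, YYYY


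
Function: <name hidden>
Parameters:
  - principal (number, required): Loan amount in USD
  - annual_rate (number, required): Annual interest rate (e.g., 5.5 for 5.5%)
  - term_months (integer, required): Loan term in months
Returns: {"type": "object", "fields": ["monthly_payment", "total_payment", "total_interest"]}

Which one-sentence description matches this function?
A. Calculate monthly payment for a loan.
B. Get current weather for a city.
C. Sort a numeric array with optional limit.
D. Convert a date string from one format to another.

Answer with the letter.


Parameters principal, annual_rate, term_months and return ["monthly_payment", "total_payment", "total_interest"] fit: Calculate monthly payment for a loan.
A


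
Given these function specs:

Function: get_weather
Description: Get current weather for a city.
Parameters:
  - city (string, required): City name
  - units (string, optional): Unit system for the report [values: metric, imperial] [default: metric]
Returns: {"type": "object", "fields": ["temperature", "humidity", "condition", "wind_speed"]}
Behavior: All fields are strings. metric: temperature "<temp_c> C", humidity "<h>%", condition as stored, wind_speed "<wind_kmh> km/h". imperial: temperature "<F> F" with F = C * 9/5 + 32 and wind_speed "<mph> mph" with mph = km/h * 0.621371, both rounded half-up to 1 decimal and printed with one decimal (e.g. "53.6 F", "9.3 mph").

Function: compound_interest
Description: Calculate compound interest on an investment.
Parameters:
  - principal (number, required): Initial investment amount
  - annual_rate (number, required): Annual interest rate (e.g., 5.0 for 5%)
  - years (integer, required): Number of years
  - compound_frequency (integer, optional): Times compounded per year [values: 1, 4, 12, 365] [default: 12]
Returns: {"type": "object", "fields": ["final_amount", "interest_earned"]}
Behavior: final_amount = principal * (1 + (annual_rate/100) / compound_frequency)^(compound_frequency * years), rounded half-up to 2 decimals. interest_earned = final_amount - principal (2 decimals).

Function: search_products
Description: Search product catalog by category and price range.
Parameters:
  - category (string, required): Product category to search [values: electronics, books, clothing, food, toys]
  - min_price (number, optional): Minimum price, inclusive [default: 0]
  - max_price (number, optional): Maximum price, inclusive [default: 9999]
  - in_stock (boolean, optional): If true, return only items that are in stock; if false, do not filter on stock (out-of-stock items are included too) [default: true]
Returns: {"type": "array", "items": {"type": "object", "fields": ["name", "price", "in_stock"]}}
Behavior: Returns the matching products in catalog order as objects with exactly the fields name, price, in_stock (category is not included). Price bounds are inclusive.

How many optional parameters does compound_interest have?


Parameters of compound_interest: principal (required), annual_rate (required), years (required), compound_frequency (optional)
Optional count:
1


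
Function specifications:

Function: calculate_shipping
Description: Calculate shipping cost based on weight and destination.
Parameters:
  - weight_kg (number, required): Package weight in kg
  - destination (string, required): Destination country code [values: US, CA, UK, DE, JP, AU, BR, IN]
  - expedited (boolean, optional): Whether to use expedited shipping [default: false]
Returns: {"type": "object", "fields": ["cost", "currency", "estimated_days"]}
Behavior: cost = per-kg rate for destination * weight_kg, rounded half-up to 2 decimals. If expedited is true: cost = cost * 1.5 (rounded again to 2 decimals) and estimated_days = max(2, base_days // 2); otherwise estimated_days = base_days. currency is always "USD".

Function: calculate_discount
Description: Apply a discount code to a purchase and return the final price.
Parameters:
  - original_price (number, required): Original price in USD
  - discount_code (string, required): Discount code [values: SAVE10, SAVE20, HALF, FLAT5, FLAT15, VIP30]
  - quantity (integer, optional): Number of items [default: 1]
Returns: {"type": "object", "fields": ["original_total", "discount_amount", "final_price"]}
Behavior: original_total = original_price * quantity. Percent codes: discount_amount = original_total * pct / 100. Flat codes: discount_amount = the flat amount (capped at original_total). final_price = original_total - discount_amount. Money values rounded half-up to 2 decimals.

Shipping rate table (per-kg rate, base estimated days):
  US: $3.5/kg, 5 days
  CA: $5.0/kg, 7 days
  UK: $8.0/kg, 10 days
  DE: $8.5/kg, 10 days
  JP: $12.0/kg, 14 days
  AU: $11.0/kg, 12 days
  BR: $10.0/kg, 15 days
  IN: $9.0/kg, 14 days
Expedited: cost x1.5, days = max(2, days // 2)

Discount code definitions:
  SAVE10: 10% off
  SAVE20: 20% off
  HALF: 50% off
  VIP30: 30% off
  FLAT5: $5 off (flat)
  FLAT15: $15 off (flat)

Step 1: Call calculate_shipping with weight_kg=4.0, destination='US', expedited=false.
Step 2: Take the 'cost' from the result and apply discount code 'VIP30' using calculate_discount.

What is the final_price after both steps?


Step 1: calculate_shipping(weight_kg=4.0, destination=US, expedited=false)
  Rate for US: $3.5/kg, base 5 days
  cost = 3.5 * 4.0 = 14 -> 14.00
  expedited not set/false: estimated_days = 5
  -> cost = 14.00 USD
Step 2: calculate_discount(original_price=14.0, discount_code=VIP30, quantity=1)
  original_total = 14.0 * 1 = 14.00
  VIP30 = 30% off: discount_amount = 14.00 * 30/100 = 4.2 -> 4.20
  final_price = 14.00 - 4.20 = 9.80
  -> final_price = 9.80
$9.80
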